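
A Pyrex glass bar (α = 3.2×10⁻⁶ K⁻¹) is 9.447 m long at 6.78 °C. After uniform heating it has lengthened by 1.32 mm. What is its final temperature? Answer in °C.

T = 50.4 °C

ΔL = αL₀ΔT ⇒ ΔT = ΔL / (αL₀)
ΔT = 1.32×10⁻³ m / (3.2×10⁻⁶ × 9.447 m) = 43.665 K
T = 6.78 + 43.665 = 50.445 °C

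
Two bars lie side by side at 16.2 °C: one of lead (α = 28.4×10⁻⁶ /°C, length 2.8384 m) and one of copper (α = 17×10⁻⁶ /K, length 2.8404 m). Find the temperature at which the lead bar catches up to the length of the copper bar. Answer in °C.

T = 78.07 °C

L₁(1 + α₁ΔT) = L₂(1 + α₂ΔT) ⇒ ΔT = (L₂ − L₁)/(α₁L₁ − α₂L₂)
L₂ − L₁ = 2.8404 − 2.8384 = 2.00×10⁻³ m
α₁L₁ − α₂L₂ = 28.4×10⁻⁶×2.8384 − 17×10⁻⁶×2.8404 = 3.232376×10⁻⁵ m/K
ΔT = 2.00×10⁻³ / 3.232376×10⁻⁵ = 61.8740 K
T = 16.2 + 61.8740 = 78.0740 °C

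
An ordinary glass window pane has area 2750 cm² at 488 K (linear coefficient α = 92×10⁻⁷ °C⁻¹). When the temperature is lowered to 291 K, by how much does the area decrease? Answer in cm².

Area coefficient ≈ 2α; |ΔT| = 197 K
ΔA = 2αA₀ΔT = 2(92×10⁻⁷)(2750)(197) = 9.97 cm²

ΔA = 9.97 cm²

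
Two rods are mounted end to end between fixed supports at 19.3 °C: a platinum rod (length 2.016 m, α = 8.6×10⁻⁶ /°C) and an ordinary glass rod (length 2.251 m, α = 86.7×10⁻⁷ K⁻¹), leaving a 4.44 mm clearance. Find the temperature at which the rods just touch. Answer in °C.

Gap closes when ΔL₁ + ΔL₂ = 4.44 mm = 4.44×10⁻³ m
(α₁L₁ + α₂L₂)ΔT = g
α₁L₁ + α₂L₂ = 8.6×10⁻⁶×2.016 + 86.7×10⁻⁷×2.251 = 3.685377×10⁻⁵ m/K
ΔT = 4.44×10⁻³ / 3.685377×10⁻⁵ = 120.48 K
T = 19.3 + 120.48 = 139.78 °C

T = 140 °C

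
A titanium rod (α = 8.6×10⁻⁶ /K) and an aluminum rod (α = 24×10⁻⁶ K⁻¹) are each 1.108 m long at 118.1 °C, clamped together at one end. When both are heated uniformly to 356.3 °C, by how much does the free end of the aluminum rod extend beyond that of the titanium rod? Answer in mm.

4.06 mm

ΔT = 238.2 K
titanium: ΔL = 8.6×10⁻⁶ × 1.108 m × 238.2 = 2.2698×10⁻³ m = 2.2698 mm
aluminum: ΔL = 24×10⁻⁶ × 1.108 m × 238.2 = 6.3342×10⁻³ m = 6.3342 mm
difference = 6.3342 − 2.2698 = 4.0644 mm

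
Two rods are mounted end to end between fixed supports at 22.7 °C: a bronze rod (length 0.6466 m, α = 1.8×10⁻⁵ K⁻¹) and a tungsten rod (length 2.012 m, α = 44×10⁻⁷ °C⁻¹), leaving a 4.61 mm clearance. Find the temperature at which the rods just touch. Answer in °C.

T = 248 °C

α₁L₁ = 1.16388×10⁻⁵ m/K, α₂L₂ = 8.8528×10⁻⁶ m/K → total 2.04916×10⁻⁵ m/K
ΔT = g/(α₁L₁+α₂L₂) = 4.61×10⁻³ / 2.04916×10⁻⁵ = 224.97 K
T = 22.7 + 224.97 = 247.67 °C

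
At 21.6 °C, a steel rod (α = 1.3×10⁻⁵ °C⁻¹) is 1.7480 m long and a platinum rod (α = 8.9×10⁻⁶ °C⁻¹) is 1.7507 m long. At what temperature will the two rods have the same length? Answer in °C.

T = 399.6 °C

Equal length when α₁L₁ΔT − α₂L₂ΔT = L₂ − L₁ = 2.70×10⁻³ m
α₁L₁ = 2.2724×10⁻⁵, α₂L₂ = 1.558123×10⁻⁵ → Δ(αL) = 7.14277×10⁻⁶ m/K
ΔT = 2.70×10⁻³ / 7.14277×10⁻⁶ = 378.005 K, so T = 21.6 + 378.005 = 399.605 °C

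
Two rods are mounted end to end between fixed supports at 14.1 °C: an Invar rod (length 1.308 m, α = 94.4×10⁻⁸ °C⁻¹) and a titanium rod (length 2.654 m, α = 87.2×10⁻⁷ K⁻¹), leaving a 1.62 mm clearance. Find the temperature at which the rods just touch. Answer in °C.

Gap closes when ΔL₁ + ΔL₂ = 1.62 mm = 1.62×10⁻³ m
(α₁L₁ + α₂L₂)ΔT = g
α₁L₁ + α₂L₂ = 94.4×10⁻⁸×1.308 + 87.2×10⁻⁷×2.654 = 2.4377632×10⁻⁵ m/K
ΔT = 1.62×10⁻³ / 2.4377632×10⁻⁵ = 66.454 K
T = 14.1 + 66.454 = 80.554 °C

T = 80.6 °C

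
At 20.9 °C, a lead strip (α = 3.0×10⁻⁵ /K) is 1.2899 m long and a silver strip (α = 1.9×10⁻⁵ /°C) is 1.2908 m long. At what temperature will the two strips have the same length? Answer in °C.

T = 84.41 °C

Equal length when α₁L₁ΔT − α₂L₂ΔT = L₂ − L₁ = 9.00×10⁻⁴ m
α₁L₁ = 3.8697×10⁻⁵, α₂L₂ = 2.45252×10⁻⁵ → Δ(αL) = 1.41718×10⁻⁵ m/K
ΔT = 9.00×10⁻⁴ / 1.41718×10⁻⁵ = 63.5064 K, so T = 20.9 + 63.5064 = 84.4064 °C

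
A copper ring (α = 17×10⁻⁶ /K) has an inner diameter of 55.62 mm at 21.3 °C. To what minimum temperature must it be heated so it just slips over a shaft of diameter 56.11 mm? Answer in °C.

T = 540 °C

Required Δd = 56.11 − 55.62 = 0.49 mm
Δd = αd₀ΔT ⇒ ΔT = Δd/(αd₀) = 0.49 / (17×10⁻⁶ × 55.62) = 518.22 K
T_min = 21.3 + 518.22 = 539.52 °C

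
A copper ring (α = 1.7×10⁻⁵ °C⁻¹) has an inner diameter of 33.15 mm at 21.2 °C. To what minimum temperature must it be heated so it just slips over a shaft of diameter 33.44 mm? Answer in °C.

Required Δd = 33.44 − 33.15 = 0.29 mm
Δd = αd₀ΔT ⇒ ΔT = Δd/(αd₀) = 0.29 / (1.7×10⁻⁵ × 33.15) = 514.59 K
T_min = 21.2 + 514.59 = 535.79 °C

T = 536 °C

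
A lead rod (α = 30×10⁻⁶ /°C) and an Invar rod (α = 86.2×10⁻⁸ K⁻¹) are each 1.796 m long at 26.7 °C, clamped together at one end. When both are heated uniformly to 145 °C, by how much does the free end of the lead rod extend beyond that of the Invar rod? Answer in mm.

6.19 mm

ΔT = 118.3 K
lead: ΔL = 30×10⁻⁶ × 1.796 m × 118.3 = 6.3740×10⁻³ m = 6.3740 mm
Invar: ΔL = 86.2×10⁻⁸ × 1.796 m × 118.3 = 1.8315×10⁻⁴ m = 0.18315 mm
difference = 6.3740 − 0.18315 = 6.19085 mm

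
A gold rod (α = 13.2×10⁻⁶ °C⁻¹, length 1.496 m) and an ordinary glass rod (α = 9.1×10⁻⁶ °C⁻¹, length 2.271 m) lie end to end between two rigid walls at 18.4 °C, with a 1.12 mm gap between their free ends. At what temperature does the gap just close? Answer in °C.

T = 46.1 °C

Gap closes when ΔL₁ + ΔL₂ = 1.12 mm = 1.12×10⁻³ m
(α₁L₁ + α₂L₂)ΔT = g
α₁L₁ + α₂L₂ = 13.2×10⁻⁶×1.496 + 9.1×10⁻⁶×2.271 = 4.04133×10⁻⁵ m/K
ΔT = 1.12×10⁻³ / 4.04133×10⁻⁵ = 27.714 K
T = 18.4 + 27.714 = 46.114 °C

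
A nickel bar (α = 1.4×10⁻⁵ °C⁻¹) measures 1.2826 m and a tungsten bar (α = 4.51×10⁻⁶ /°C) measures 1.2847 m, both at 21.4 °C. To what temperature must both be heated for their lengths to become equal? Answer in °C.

L₁(1 + α₁ΔT) = L₂(1 + α₂ΔT) ⇒ ΔT = (L₂ − L₁)/(α₁L₁ − α₂L₂)
L₂ − L₁ = 1.2847 − 1.2826 = 2.10×10⁻³ m
α₁L₁ − α₂L₂ = 1.4×10⁻⁵×1.2826 − 4.51×10⁻⁶×1.2847 = 1.2162403×10⁻⁵ m/K
ΔT = 2.10×10⁻³ / 1.2162403×10⁻⁵ = 172.663 K
T = 21.4 + 172.663 = 194.063 °C

T = 194.1 °C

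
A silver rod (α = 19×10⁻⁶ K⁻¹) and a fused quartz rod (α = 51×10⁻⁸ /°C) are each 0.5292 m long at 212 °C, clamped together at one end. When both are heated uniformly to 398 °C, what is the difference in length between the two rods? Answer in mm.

ΔT = 186 K
silver: ΔL = 19×10⁻⁶ × 0.5292 m × 186 = 1.8702×10⁻³ m = 1.8702 mm
fused quartz: ΔL = 51×10⁻⁸ × 0.5292 m × 186 = 5.0200×10⁻⁵ m = 0.050200 mm
difference = 1.8702 − 0.050200 = 1.8200 mm

1.82 mm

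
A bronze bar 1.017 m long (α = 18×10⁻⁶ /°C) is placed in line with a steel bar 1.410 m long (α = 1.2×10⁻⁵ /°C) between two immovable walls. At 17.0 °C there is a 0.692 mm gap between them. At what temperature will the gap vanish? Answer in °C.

T = 36.6 °C

Gap closes when ΔL₁ + ΔL₂ = 0.692 mm = 6.92×10⁻⁴ m
(α₁L₁ + α₂L₂)ΔT = g
α₁L₁ + α₂L₂ = 18×10⁻⁶×1.017 + 1.2×10⁻⁵×1.410 = 3.5226×10⁻⁵ m/K
ΔT = 6.92×10⁻⁴ / 3.5226×10⁻⁵ = 19.645 K
T = 17.0 + 19.645 = 36.645 °C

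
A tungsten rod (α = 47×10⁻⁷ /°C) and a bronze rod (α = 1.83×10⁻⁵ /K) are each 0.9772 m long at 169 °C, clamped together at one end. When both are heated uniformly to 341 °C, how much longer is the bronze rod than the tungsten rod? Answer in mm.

ΔT = 172 K
tungsten: ΔL = 47×10⁻⁷ × 0.9772 m × 172 = 7.8997×10⁻⁴ m = 0.78997 mm
bronze: ΔL = 1.83×10⁻⁵ × 0.9772 m × 172 = 3.0758×10⁻³ m = 3.0758 mm
difference = 3.0758 − 0.78997 = 2.28583 mm

2.29 mm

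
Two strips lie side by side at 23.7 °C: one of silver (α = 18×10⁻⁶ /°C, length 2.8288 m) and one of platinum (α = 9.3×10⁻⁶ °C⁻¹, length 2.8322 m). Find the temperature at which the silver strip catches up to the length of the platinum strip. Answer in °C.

T = 162.0 °C

Equal length when α₁L₁ΔT − α₂L₂ΔT = L₂ − L₁ = 3.40×10⁻³ m
α₁L₁ = 5.09184×10⁻⁵, α₂L₂ = 2.633946×10⁻⁵ → Δ(αL) = 2.457894×10⁻⁵ m/K
ΔT = 3.40×10⁻³ / 2.457894×10⁻⁵ = 138.330 K, so T = 23.7 + 138.330 = 162.030 °C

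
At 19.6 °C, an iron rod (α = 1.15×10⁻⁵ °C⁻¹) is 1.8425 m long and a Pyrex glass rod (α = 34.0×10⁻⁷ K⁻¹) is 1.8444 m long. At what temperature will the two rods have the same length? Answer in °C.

L₁(1 + α₁ΔT) = L₂(1 + α₂ΔT) ⇒ ΔT = (L₂ − L₁)/(α₁L₁ − α₂L₂)
L₂ − L₁ = 1.8444 − 1.8425 = 1.90×10⁻³ m
α₁L₁ − α₂L₂ = 1.15×10⁻⁵×1.8425 − 34.0×10⁻⁷×1.8444 = 1.491779×10⁻⁵ m/K
ΔT = 1.90×10⁻³ / 1.491779×10⁻⁵ = 127.365 K
T = 19.6 + 127.365 = 146.965 °C

T = 147.0 °C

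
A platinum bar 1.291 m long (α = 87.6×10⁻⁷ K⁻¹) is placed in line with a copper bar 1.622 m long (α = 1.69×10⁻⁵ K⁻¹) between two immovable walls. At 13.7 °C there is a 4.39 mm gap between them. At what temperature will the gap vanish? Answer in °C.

T = 127 °C

Gap closes when ΔL₁ + ΔL₂ = 4.39 mm = 4.39×10⁻³ m
(α₁L₁ + α₂L₂)ΔT = g
α₁L₁ + α₂L₂ = 87.6×10⁻⁷×1.291 + 1.69×10⁻⁵×1.622 = 3.872096×10⁻⁵ m/K
ΔT = 4.39×10⁻³ / 3.872096×10⁻⁵ = 113.38 K
T = 13.7 + 113.38 = 127.08 °C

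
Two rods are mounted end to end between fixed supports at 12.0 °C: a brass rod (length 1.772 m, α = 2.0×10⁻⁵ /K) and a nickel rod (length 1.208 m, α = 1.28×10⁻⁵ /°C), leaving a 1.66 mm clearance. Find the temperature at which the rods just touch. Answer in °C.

T = 44.6 °C

α₁L₁ = 3.544×10⁻⁵ m/K, α₂L₂ = 1.54624×10⁻⁵ m/K → total 5.09024×10⁻⁵ m/K
ΔT = g/(α₁L₁+α₂L₂) = 1.66×10⁻³ / 5.09024×10⁻⁵ = 32.611 K
T = 12.0 + 32.611 = 44.611 °C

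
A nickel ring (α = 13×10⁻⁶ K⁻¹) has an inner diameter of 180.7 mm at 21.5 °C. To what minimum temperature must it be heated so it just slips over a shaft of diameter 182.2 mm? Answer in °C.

T = 660 °C

Required Δd = 182.2 − 180.7 = 1.5 mm
Δd = αd₀ΔT ⇒ ΔT = Δd/(αd₀) = 1.5 / (13×10⁻⁶ × 180.7) = 638.54 K
T_min = 21.5 + 638.54 = 660.04 °C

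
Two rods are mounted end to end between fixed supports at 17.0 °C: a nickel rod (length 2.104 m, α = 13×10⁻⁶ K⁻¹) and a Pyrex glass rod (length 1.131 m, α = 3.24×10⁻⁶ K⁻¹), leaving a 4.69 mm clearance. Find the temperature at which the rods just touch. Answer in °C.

Gap closes when ΔL₁ + ΔL₂ = 4.69 mm = 4.69×10⁻³ m
(α₁L₁ + α₂L₂)ΔT = g
α₁L₁ + α₂L₂ = 13×10⁻⁶×2.104 + 3.24×10⁻⁶×1.131 = 3.101644×10⁻⁵ m/K
ΔT = 4.69×10⁻³ / 3.101644×10⁻⁵ = 151.21 K
T = 17.0 + 151.21 = 168.21 °C

T = 168 °C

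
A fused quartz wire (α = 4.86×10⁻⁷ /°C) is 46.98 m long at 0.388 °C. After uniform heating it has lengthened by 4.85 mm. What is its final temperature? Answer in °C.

T = 213 °C

ΔL = αL₀ΔT ⇒ ΔT = ΔL / (αL₀)
ΔT = 4.85×10⁻³ m / (4.86×10⁻⁷ × 46.98 m) = 212.419 K
T = 0.388 + 212.419 = 212.807 °C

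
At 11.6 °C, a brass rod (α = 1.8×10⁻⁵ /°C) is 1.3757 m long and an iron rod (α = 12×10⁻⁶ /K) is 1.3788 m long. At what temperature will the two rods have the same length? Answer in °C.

T = 388.9 °C

Equal length when α₁L₁ΔT − α₂L₂ΔT = L₂ − L₁ = 3.10×10⁻³ m
α₁L₁ = 2.47626×10⁻⁵, α₂L₂ = 1.65456×10⁻⁵ → Δ(αL) = 8.217×10⁻⁶ m/K
ΔT = 3.10×10⁻³ / 8.217×10⁻⁶ = 377.267 K, so T = 11.6 + 377.267 = 388.867 °C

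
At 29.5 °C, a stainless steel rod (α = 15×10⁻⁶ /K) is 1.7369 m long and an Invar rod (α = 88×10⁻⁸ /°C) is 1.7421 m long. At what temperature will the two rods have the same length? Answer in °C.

Equal length when α₁L₁ΔT − α₂L₂ΔT = L₂ − L₁ = 5.20×10⁻³ m
α₁L₁ = 2.60535×10⁻⁵, α₂L₂ = 1.533048×10⁻⁶ → Δ(αL) = 2.4520452×10⁻⁵ m/K
ΔT = 5.20×10⁻³ / 2.4520452×10⁻⁵ = 212.068 K, so T = 29.5 + 212.068 = 241.568 °C

T = 241.6 °C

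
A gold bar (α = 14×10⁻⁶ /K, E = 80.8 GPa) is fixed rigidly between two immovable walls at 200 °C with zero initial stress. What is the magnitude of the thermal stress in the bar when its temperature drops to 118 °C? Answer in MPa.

σ = 92.8 MPa

Fully constrained: the free strain ε = αΔT is blocked, so σ = Eε = EαΔT.
|ΔT| = 82 K
σ = 80.8×10⁹ × 14×10⁻⁶ × 82 = 9.28×10⁷ Pa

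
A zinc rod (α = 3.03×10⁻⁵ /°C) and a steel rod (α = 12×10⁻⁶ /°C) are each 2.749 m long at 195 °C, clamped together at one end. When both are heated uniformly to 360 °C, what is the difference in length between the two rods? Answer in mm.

8.30 mm

ΔT = 165 K
zinc: ΔL = 3.03×10⁻⁵ × 2.749 m × 165 = 1.3744×10⁻² m = 13.744 mm
steel: ΔL = 12×10⁻⁶ × 2.749 m × 165 = 5.4430×10⁻³ m = 5.4430 mm
difference = 13.744 − 5.4430 = 8.301 mm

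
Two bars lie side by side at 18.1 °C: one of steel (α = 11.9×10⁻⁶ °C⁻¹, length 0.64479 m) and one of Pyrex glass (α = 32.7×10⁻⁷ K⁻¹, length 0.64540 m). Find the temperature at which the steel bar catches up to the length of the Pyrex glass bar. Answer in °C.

Equal length when α₁L₁ΔT − α₂L₂ΔT = L₂ − L₁ = 6.10×10⁻⁴ m
α₁L₁ = 7.673001×10⁻⁶, α₂L₂ = 2.110458×10⁻⁶ → Δ(αL) = 5.562543×10⁻⁶ m/K
ΔT = 6.10×10⁻⁴ / 5.562543×10⁻⁶ = 109.662 K, so T = 18.1 + 109.662 = 127.762 °C

T = 127.8 °C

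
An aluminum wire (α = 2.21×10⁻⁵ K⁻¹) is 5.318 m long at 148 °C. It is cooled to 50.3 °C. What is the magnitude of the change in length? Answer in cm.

ΔL = 1.15 cm

|ΔT| = |50.3 − 148| = 97.7 K
ΔL = αL₀ΔT = (2.21×10⁻⁵)(5.318)(97.7) = 1.15×10⁻² m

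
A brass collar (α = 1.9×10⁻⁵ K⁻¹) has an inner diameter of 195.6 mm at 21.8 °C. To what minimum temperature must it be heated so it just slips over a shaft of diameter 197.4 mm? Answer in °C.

T = 506 °C

Required Δd = 197.4 − 195.6 = 1.8 mm
Δd = αd₀ΔT ⇒ ΔT = Δd/(αd₀) = 1.8 / (1.9×10⁻⁵ × 195.6) = 484.34 K
T_min = 21.8 + 484.34 = 506.14 °C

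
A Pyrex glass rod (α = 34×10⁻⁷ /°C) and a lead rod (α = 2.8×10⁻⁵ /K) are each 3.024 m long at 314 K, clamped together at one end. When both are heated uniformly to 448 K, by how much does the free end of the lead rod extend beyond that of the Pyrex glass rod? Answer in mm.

ΔT = 134 K
Pyrex glass: ΔL = 34×10⁻⁷ × 3.024 m × 134 = 1.3777×10⁻³ m = 1.3777 mm
lead: ΔL = 2.8×10⁻⁵ × 3.024 m × 134 = 1.1346×10⁻² m = 11.346 mm
difference = 11.346 − 1.3777 = 9.9683 mm

9.97 mm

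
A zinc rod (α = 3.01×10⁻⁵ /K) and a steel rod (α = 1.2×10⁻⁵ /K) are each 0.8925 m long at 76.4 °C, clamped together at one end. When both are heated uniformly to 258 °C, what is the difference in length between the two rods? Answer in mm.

ΔT = 181.6 K
zinc: ΔL = 3.01×10⁻⁵ × 0.8925 m × 181.6 = 4.8785×10⁻³ m = 4.8785 mm
steel: ΔL = 1.2×10⁻⁵ × 0.8925 m × 181.6 = 1.9449×10⁻³ m = 1.9449 mm
difference = 4.8785 − 1.9449 = 2.9336 mm

2.93 mm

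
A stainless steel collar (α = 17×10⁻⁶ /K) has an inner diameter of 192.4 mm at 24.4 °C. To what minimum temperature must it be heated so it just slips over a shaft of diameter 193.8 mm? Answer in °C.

Required Δd = 193.8 − 192.4 = 1.4 mm
Δd = αd₀ΔT ⇒ ΔT = Δd/(αd₀) = 1.4 / (17×10⁻⁶ × 192.4) = 428.03 K
T_min = 24.4 + 428.03 = 452.43 °C

T = 452 °C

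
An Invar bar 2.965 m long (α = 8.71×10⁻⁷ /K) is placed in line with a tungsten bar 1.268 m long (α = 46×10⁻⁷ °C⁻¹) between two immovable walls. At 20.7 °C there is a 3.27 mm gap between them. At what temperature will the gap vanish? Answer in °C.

Gap closes when ΔL₁ + ΔL₂ = 3.27 mm = 3.27×10⁻³ m
(α₁L₁ + α₂L₂)ΔT = g
α₁L₁ + α₂L₂ = 8.71×10⁻⁷×2.965 + 46×10⁻⁷×1.268 = 8.415315×10⁻⁶ m/K
ΔT = 3.27×10⁻³ / 8.415315×10⁻⁶ = 388.58 K
T = 20.7 + 388.58 = 409.28 °C

T = 409 °C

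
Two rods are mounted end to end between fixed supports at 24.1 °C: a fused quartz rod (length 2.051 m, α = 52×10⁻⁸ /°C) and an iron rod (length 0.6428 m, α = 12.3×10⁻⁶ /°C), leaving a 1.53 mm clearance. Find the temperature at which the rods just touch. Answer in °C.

Gap closes when ΔL₁ + ΔL₂ = 1.53 mm = 1.53×10⁻³ m
(α₁L₁ + α₂L₂)ΔT = g
α₁L₁ + α₂L₂ = 52×10⁻⁸×2.051 + 12.3×10⁻⁶×0.6428 = 8.97296×10⁻⁶ m/K
ΔT = 1.53×10⁻³ / 8.97296×10⁻⁶ = 170.51 K
T = 24.1 + 170.51 = 194.61 °C

T = 195 °C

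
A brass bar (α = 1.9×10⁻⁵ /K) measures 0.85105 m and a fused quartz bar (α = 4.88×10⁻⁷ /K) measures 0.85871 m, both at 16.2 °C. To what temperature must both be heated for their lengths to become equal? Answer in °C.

L₁(1 + α₁ΔT) = L₂(1 + α₂ΔT) ⇒ ΔT = (L₂ − L₁)/(α₁L₁ − α₂L₂)
L₂ − L₁ = 0.85871 − 0.85105 = 7.66×10⁻³ m
α₁L₁ − α₂L₂ = 1.9×10⁻⁵×0.85105 − 4.88×10⁻⁷×0.85871 = 1.575089952×10⁻⁵ m/K
ΔT = 7.66×10⁻³ / 1.575089952×10⁻⁵ = 486.321 K
T = 16.2 + 486.321 = 502.521 °C

T = 502.5 °C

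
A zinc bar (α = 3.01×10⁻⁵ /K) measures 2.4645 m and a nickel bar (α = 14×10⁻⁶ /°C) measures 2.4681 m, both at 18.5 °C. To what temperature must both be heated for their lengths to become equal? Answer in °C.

T = 109.3 °C

Equal length when α₁L₁ΔT − α₂L₂ΔT = L₂ − L₁ = 3.60×10⁻³ m
α₁L₁ = 7.418145×10⁻⁵, α₂L₂ = 3.45534×10⁻⁵ → Δ(αL) = 3.962805×10⁻⁵ m/K
ΔT = 3.60×10⁻³ / 3.962805×10⁻⁵ = 90.845 K, so T = 18.5 + 90.845 = 109.345 °C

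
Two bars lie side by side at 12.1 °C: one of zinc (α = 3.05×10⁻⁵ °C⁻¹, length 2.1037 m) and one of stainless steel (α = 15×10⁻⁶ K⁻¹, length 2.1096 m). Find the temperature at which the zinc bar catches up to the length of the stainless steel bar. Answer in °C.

T = 193.5 °C

Equal length when α₁L₁ΔT − α₂L₂ΔT = L₂ − L₁ = 5.90×10⁻³ m
α₁L₁ = 6.416285×10⁻⁵, α₂L₂ = 3.1644×10⁻⁵ → Δ(αL) = 3.251885×10⁻⁵ m/K
ΔT = 5.90×10⁻³ / 3.251885×10⁻⁵ = 181.433 K, so T = 12.1 + 181.433 = 193.533 °C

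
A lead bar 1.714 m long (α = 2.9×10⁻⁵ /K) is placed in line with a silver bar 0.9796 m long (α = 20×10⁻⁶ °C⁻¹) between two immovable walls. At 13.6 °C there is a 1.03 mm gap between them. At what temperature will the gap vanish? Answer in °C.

Gap closes when ΔL₁ + ΔL₂ = 1.03 mm = 1.03×10⁻³ m
(α₁L₁ + α₂L₂)ΔT = g
α₁L₁ + α₂L₂ = 2.9×10⁻⁵×1.714 + 20×10⁻⁶×0.9796 = 6.9298×10⁻⁵ m/K
ΔT = 1.03×10⁻³ / 6.9298×10⁻⁵ = 14.863 K
T = 13.6 + 14.863 = 28.463 °C

T = 28.5 °C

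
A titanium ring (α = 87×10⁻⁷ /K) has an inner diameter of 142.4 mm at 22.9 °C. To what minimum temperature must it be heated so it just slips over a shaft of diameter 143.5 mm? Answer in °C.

Required Δd = 143.5 − 142.4 = 1.1 mm
Δd = αd₀ΔT ⇒ ΔT = Δd/(αd₀) = 1.1 / (87×10⁻⁷ × 142.4) = 887.90 K
T_min = 22.9 + 887.90 = 910.80 °C

T = 911 °C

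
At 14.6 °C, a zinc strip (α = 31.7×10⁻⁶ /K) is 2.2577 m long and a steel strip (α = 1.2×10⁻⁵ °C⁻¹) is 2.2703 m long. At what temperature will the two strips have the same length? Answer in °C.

Equal length when α₁L₁ΔT − α₂L₂ΔT = L₂ − L₁ = 1.26×10⁻² m
α₁L₁ = 7.156909×10⁻⁵, α₂L₂ = 2.72436×10⁻⁵ → Δ(αL) = 4.432549×10⁻⁵ m/K
ΔT = 1.26×10⁻² / 4.432549×10⁻⁵ = 284.261 K, so T = 14.6 + 284.261 = 298.861 °C

T = 298.9 °C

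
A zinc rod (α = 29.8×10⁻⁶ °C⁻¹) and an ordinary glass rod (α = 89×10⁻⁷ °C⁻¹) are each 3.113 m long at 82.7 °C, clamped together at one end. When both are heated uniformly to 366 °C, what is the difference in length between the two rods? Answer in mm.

18.4 mm

ΔT = 283.3 K
zinc: ΔL = 29.8×10⁻⁶ × 3.113 m × 283.3 = 2.6281×10⁻² m = 26.281 mm
ordinary glass: ΔL = 89×10⁻⁷ × 3.113 m × 283.3 = 7.8490×10⁻³ m = 7.8490 mm
difference = 26.281 − 7.8490 = 18.432 mm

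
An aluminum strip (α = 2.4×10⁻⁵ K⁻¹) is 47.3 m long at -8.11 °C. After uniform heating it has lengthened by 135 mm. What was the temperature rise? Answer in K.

ΔL = αL₀ΔT ⇒ ΔT = ΔL / (αL₀)
ΔT = 135×10⁻³ m / (2.4×10⁻⁵ × 47.3 m) = 118.92 K

ΔT = 119 K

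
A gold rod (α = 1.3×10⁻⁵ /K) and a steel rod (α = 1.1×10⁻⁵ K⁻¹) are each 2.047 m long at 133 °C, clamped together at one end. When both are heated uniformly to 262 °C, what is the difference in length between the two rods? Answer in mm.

ΔT = 129 K
gold: ΔL = 1.3×10⁻⁵ × 2.047 m × 129 = 3.4328×10⁻³ m = 3.4328 mm
steel: ΔL = 1.1×10⁻⁵ × 2.047 m × 129 = 2.9047×10⁻³ m = 2.9047 mm
difference = 3.4328 − 2.9047 = 0.5281 mm

0.528 mm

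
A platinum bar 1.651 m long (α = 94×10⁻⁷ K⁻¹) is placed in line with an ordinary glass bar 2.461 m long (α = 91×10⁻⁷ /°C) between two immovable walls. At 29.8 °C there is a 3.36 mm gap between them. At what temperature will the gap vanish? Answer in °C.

T = 118 °C

α₁L₁ = 1.55194×10⁻⁵ m/K, α₂L₂ = 2.23951×10⁻⁵ m/K → total 3.79145×10⁻⁵ m/K
ΔT = g/(α₁L₁+α₂L₂) = 3.36×10⁻³ / 3.79145×10⁻⁵ = 88.62 K
T = 29.8 + 88.62 = 118.42 °C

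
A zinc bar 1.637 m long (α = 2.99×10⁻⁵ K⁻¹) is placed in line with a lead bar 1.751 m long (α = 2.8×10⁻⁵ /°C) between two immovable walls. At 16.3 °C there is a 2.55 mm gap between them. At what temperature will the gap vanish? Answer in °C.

T = 42.3 °C

α₁L₁ = 4.89463×10⁻⁵ m/K, α₂L₂ = 4.9028×10⁻⁵ m/K → total 9.79743×10⁻⁵ m/K
ΔT = g/(α₁L₁+α₂L₂) = 2.55×10⁻³ / 9.79743×10⁻⁵ = 26.027 K
T = 16.3 + 26.027 = 42.327 °C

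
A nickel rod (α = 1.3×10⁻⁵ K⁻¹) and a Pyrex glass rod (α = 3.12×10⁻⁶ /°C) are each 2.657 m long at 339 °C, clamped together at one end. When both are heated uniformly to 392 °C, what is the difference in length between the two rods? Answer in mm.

1.39 mm

ΔT = 53 K
nickel: ΔL = 1.3×10⁻⁵ × 2.657 m × 53 = 1.8307×10⁻³ m = 1.8307 mm
Pyrex glass: ΔL = 3.12×10⁻⁶ × 2.657 m × 53 = 4.3936×10⁻⁴ m = 0.43936 mm
difference = 1.8307 − 0.43936 = 1.39134 mm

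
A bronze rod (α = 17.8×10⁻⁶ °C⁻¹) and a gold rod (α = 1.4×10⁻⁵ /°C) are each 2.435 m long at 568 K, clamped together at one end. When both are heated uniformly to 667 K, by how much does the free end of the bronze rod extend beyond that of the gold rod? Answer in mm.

ΔT = 99 K
bronze: ΔL = 17.8×10⁻⁶ × 2.435 m × 99 = 4.2910×10⁻³ m = 4.2910 mm
gold: ΔL = 1.4×10⁻⁵ × 2.435 m × 99 = 3.3749×10⁻³ m = 3.3749 mm
difference = 4.2910 − 3.3749 = 0.9161 mm

0.916 mm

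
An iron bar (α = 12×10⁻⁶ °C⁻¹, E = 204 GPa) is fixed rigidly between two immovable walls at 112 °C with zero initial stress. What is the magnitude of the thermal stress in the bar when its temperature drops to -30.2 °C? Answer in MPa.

Fully constrained: the free strain ε = αΔT is blocked, so σ = Eε = EαΔT.
|ΔT| = 142.2 K
σ = 204×10⁹ × 12×10⁻⁶ × 142.2 = 3.48×10⁸ Pa

σ = 348 MPa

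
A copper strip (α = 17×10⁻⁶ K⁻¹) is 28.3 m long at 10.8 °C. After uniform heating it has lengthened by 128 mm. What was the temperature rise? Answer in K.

ΔL = αL₀ΔT ⇒ ΔT = ΔL / (αL₀)
ΔT = 128×10⁻³ m / (17×10⁻⁶ × 28.3 m) = 266.06 K

ΔT = 266 K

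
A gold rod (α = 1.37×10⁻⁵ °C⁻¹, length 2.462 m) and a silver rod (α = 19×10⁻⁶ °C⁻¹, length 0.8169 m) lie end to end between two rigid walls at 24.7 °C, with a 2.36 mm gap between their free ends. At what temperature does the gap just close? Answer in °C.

T = 72.6 °C

Gap closes when ΔL₁ + ΔL₂ = 2.36 mm = 2.36×10⁻³ m
(α₁L₁ + α₂L₂)ΔT = g
α₁L₁ + α₂L₂ = 1.37×10⁻⁵×2.462 + 19×10⁻⁶×0.8169 = 4.92505×10⁻⁵ m/K
ΔT = 2.36×10⁻³ / 4.92505×10⁻⁵ = 47.918 K
T = 24.7 + 47.918 = 72.618 °C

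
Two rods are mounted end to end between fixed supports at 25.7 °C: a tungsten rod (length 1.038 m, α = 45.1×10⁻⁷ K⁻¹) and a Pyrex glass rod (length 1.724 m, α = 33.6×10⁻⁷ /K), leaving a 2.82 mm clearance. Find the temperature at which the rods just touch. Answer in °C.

Gap closes when ΔL₁ + ΔL₂ = 2.82 mm = 2.82×10⁻³ m
(α₁L₁ + α₂L₂)ΔT = g
α₁L₁ + α₂L₂ = 45.1×10⁻⁷×1.038 + 33.6×10⁻⁷×1.724 = 1.047402×10⁻⁵ m/K
ΔT = 2.82×10⁻³ / 1.047402×10⁻⁵ = 269.24 K
T = 25.7 + 269.24 = 294.94 °C

T = 295 °C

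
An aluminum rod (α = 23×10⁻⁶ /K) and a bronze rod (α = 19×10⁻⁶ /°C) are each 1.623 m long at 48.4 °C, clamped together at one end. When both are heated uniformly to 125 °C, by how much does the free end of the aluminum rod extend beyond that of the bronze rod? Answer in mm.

0.497 mm

ΔT = 76.6 K
aluminum: ΔL = 23×10⁻⁶ × 1.623 m × 76.6 = 2.8594×10⁻³ m = 2.8594 mm
bronze: ΔL = 19×10⁻⁶ × 1.623 m × 76.6 = 2.3621×10⁻³ m = 2.3621 mm
difference = 2.8594 − 2.3621 = 0.4973 mm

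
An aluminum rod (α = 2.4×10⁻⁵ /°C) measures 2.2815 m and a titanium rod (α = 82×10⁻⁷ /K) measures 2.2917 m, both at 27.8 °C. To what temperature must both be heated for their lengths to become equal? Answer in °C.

Equal length when α₁L₁ΔT − α₂L₂ΔT = L₂ − L₁ = 1.02×10⁻² m
α₁L₁ = 5.4756×10⁻⁵, α₂L₂ = 1.879194×10⁻⁵ → Δ(αL) = 3.596406×10⁻⁵ m/K
ΔT = 1.02×10⁻² / 3.596406×10⁻⁵ = 283.616 K, so T = 27.8 + 283.616 = 311.416 °C

T = 311.4 °C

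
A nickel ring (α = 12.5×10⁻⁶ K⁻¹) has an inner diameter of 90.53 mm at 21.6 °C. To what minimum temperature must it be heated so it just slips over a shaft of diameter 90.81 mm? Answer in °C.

T = 269 °C

Required Δd = 90.81 − 90.53 = 0.28 mm
Δd = αd₀ΔT ⇒ ΔT = Δd/(αd₀) = 0.28 / (12.5×10⁻⁶ × 90.53) = 247.43 K
T_min = 21.6 + 247.43 = 269.03 °C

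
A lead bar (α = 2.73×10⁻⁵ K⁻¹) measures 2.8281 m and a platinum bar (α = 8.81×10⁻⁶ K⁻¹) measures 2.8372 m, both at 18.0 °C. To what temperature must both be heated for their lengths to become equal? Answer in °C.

T = 192.3 °C

Equal length when α₁L₁ΔT − α₂L₂ΔT = L₂ − L₁ = 9.10×10⁻³ m
α₁L₁ = 7.720713×10⁻⁵, α₂L₂ = 2.4995732×10⁻⁵ → Δ(αL) = 5.2211398×10⁻⁵ m/K
ΔT = 9.10×10⁻³ / 5.2211398×10⁻⁵ = 174.291 K, so T = 18.0 + 174.291 = 192.291 °C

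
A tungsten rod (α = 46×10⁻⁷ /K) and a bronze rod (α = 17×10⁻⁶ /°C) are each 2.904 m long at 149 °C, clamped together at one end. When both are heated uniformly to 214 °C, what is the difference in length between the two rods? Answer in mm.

2.34 mm

ΔT = 65 K
tungsten: ΔL = 46×10⁻⁷ × 2.904 m × 65 = 8.6830×10⁻⁴ m = 0.86830 mm
bronze: ΔL = 17×10⁻⁶ × 2.904 m × 65 = 3.2089×10⁻³ m = 3.2089 mm
difference = 3.2089 − 0.86830 = 2.3406 mm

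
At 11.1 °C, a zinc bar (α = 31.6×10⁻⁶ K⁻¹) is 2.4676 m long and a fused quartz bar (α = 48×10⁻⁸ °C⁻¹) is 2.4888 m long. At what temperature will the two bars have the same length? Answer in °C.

T = 287.2 °C

L₁(1 + α₁ΔT) = L₂(1 + α₂ΔT) ⇒ ΔT = (L₂ − L₁)/(α₁L₁ − α₂L₂)
L₂ − L₁ = 2.4888 − 2.4676 = 2.12×10⁻² m
α₁L₁ − α₂L₂ = 31.6×10⁻⁶×2.4676 − 48×10⁻⁸×2.4888 = 7.6781536×10⁻⁵ m/K
ΔT = 2.12×10⁻² / 7.6781536×10⁻⁵ = 276.108 K
T = 11.1 + 276.108 = 287.208 °C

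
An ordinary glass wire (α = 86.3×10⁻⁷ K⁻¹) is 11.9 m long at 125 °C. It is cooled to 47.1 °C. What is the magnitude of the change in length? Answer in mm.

ΔL = 8.00 mm

|ΔT| = |47.1 − 125| = 77.9 K
ΔL = αL₀ΔT = (86.3×10⁻⁷)(11.9)(77.9) = 8.00×10⁻³ m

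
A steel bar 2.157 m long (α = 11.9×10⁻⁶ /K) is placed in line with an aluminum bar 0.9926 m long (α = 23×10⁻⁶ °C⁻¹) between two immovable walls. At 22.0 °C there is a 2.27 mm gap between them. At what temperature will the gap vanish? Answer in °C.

T = 68.8 °C

Gap closes when ΔL₁ + ΔL₂ = 2.27 mm = 2.27×10⁻³ m
(α₁L₁ + α₂L₂)ΔT = g
α₁L₁ + α₂L₂ = 11.9×10⁻⁶×2.157 + 23×10⁻⁶×0.9926 = 4.84981×10⁻⁵ m/K
ΔT = 2.27×10⁻³ / 4.84981×10⁻⁵ = 46.806 K
T = 22.0 + 46.806 = 68.806 °C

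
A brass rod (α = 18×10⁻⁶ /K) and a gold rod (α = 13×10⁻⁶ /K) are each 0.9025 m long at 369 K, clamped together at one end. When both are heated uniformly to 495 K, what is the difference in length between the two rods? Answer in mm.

0.569 mm

ΔT = 126 K
brass: ΔL = 18×10⁻⁶ × 0.9025 m × 126 = 2.0469×10⁻³ m = 2.0469 mm
gold: ΔL = 13×10⁻⁶ × 0.9025 m × 126 = 1.4783×10⁻³ m = 1.4783 mm
difference = 2.0469 − 1.4783 = 0.5686 mm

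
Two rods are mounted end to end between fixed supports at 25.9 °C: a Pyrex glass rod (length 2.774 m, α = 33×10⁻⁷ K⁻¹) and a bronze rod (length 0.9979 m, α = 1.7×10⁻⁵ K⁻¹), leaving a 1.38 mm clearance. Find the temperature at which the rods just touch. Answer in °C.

α₁L₁ = 9.1542×10⁻⁶ m/K, α₂L₂ = 1.69643×10⁻⁵ m/K → total 2.61185×10⁻⁵ m/K
ΔT = g/(α₁L₁+α₂L₂) = 1.38×10⁻³ / 2.61185×10⁻⁵ = 52.836 K
T = 25.9 + 52.836 = 78.736 °C

T = 78.7 °C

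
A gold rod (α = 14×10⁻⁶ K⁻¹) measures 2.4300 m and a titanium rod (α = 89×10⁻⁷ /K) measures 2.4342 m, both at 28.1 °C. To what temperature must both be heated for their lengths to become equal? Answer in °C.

T = 368.0 °C

Equal length when α₁L₁ΔT − α₂L₂ΔT = L₂ − L₁ = 4.20×10⁻³ m
α₁L₁ = 3.402×10⁻⁵, α₂L₂ = 2.166438×10⁻⁵ → Δ(αL) = 1.235562×10⁻⁵ m/K
ΔT = 4.20×10⁻³ / 1.235562×10⁻⁵ = 339.926 K, so T = 28.1 + 339.926 = 368.026 °C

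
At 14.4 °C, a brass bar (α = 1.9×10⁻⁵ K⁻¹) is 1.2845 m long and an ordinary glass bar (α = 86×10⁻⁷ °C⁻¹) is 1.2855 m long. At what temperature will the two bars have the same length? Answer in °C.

T = 89.31 °C

L₁(1 + α₁ΔT) = L₂(1 + α₂ΔT) ⇒ ΔT = (L₂ − L₁)/(α₁L₁ − α₂L₂)
L₂ − L₁ = 1.2855 − 1.2845 = 1.00×10⁻³ m
α₁L₁ − α₂L₂ = 1.9×10⁻⁵×1.2845 − 86×10⁻⁷×1.2855 = 1.33502×10⁻⁵ m/K
ΔT = 1.00×10⁻³ / 1.33502×10⁻⁵ = 74.9052 K
T = 14.4 + 74.9052 = 89.3052 °C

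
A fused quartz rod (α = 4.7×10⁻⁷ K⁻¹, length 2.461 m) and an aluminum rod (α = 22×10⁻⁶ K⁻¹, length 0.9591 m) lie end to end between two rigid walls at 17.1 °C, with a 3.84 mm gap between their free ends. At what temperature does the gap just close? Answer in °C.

T = 190 °C

α₁L₁ = 1.15667×10⁻⁶ m/K, α₂L₂ = 2.11002×10⁻⁵ m/K → total 2.225687×10⁻⁵ m/K
ΔT = g/(α₁L₁+α₂L₂) = 3.84×10⁻³ / 2.225687×10⁻⁵ = 172.53 K
T = 17.1 + 172.53 = 189.63 °C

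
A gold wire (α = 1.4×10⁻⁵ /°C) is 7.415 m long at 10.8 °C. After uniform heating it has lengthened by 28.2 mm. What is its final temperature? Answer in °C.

ΔL = αL₀ΔT ⇒ ΔT = ΔL / (αL₀)
ΔT = 28.2×10⁻³ m / (1.4×10⁻⁵ × 7.415 m) = 271.65 K
T = 10.8 + 271.65 = 282.45 °C

T = 282 °C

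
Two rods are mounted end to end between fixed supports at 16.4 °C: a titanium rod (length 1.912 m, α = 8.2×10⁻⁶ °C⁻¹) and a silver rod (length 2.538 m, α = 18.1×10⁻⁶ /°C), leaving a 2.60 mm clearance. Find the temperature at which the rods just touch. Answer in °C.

T = 58.6 °C

α₁L₁ = 1.56784×10⁻⁵ m/K, α₂L₂ = 4.59378×10⁻⁵ m/K → total 6.16162×10⁻⁵ m/K
ΔT = g/(α₁L₁+α₂L₂) = 2.60×10⁻³ / 6.16162×10⁻⁵ = 42.197 K
T = 16.4 + 42.197 = 58.597 °C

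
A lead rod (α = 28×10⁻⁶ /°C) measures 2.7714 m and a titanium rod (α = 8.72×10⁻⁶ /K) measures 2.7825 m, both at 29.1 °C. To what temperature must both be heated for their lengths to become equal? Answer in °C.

T = 237.2 °C

Equal length when α₁L₁ΔT − α₂L₂ΔT = L₂ − L₁ = 1.11×10⁻² m
α₁L₁ = 7.75992×10⁻⁵, α₂L₂ = 2.42634×10⁻⁵ → Δ(αL) = 5.33358×10⁻⁵ m/K
ΔT = 1.11×10⁻² / 5.33358×10⁻⁵ = 208.115 K, so T = 29.1 + 208.115 = 237.215 °C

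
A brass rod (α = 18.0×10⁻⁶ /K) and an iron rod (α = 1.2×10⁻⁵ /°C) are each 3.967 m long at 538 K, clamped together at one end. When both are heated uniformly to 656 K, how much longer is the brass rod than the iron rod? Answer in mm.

2.81 mm

ΔT = 118 K
brass: ΔL = 18.0×10⁻⁶ × 3.967 m × 118 = 8.4259×10⁻³ m = 8.4259 mm
iron: ΔL = 1.2×10⁻⁵ × 3.967 m × 118 = 5.6173×10⁻³ m = 5.6173 mm
difference = 8.4259 − 5.6173 = 2.8086 mm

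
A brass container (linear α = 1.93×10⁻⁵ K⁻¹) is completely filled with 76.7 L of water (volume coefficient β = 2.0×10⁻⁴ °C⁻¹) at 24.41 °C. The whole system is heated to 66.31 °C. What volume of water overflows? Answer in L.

The container also expands: β_container ≈ 3α = 5.79×10⁻⁵ /K
Net overflow = V₀(β_liq − 3α_cont)ΔT
β − 3α = 2.00×10⁻⁴ − 5.79×10⁻⁵ = 1.421×10⁻⁴ /K; ΔT = 41.90 K
ΔV = 76.7 × 1.421×10⁻⁴ × 41.90 = 0.457 L

0.457 L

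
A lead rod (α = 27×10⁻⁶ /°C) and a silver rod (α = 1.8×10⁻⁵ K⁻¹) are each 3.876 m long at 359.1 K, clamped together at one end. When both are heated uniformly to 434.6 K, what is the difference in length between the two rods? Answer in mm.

2.63 mm

ΔT = 75.5 K
lead: ΔL = 27×10⁻⁶ × 3.876 m × 75.5 = 7.9012×10⁻³ m = 7.9012 mm
silver: ΔL = 1.8×10⁻⁵ × 3.876 m × 75.5 = 5.2675×10⁻³ m = 5.2675 mm
difference = 7.9012 − 5.2675 = 2.6337 mm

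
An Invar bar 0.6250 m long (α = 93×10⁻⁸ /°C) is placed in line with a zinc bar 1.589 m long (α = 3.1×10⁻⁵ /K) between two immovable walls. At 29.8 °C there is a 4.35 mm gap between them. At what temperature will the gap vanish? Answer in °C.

T = 117 °C

Gap closes when ΔL₁ + ΔL₂ = 4.35 mm = 4.35×10⁻³ m
(α₁L₁ + α₂L₂)ΔT = g
α₁L₁ + α₂L₂ = 93×10⁻⁸×0.6250 + 3.1×10⁻⁵×1.589 = 4.984025×10⁻⁵ m/K
ΔT = 4.35×10⁻³ / 4.984025×10⁻⁵ = 87.28 K
T = 29.8 + 87.28 = 117.08 °C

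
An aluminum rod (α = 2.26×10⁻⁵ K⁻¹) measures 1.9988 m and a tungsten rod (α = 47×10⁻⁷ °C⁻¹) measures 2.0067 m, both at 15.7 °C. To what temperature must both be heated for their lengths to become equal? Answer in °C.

T = 236.7 °C

L₁(1 + α₁ΔT) = L₂(1 + α₂ΔT) ⇒ ΔT = (L₂ − L₁)/(α₁L₁ − α₂L₂)
L₂ − L₁ = 2.0067 − 1.9988 = 7.90×10⁻³ m
α₁L₁ − α₂L₂ = 2.26×10⁻⁵×1.9988 − 47×10⁻⁷×2.0067 = 3.574139×10⁻⁵ m/K
ΔT = 7.90×10⁻³ / 3.574139×10⁻⁵ = 221.032 K
T = 15.7 + 221.032 = 236.732 °C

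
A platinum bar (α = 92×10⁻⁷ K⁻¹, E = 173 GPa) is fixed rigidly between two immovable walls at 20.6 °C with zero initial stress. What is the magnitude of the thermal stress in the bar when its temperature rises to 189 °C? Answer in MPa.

σ = 268 MPa

Fully constrained: the free strain ε = αΔT is blocked, so σ = Eε = EαΔT.
|ΔT| = 168.4 K
σ = 173×10⁹ × 92×10⁻⁷ × 168.4 = 2.68×10⁸ Pa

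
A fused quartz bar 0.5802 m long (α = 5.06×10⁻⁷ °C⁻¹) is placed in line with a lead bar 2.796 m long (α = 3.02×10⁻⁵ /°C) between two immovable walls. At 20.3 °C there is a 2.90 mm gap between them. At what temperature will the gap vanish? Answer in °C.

α₁L₁ = 2.935812×10⁻⁷ m/K, α₂L₂ = 8.44392×10⁻⁵ m/K → total 8.47327812×10⁻⁵ m/K
ΔT = g/(α₁L₁+α₂L₂) = 2.90×10⁻³ / 8.47327812×10⁻⁵ = 34.225 K
T = 20.3 + 34.225 = 54.525 °C

T = 54.5 °C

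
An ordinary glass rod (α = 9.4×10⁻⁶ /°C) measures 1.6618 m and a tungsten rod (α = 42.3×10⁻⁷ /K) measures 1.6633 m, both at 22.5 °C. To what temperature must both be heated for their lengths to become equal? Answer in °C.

T = 197.2 °C

Equal length when α₁L₁ΔT − α₂L₂ΔT = L₂ − L₁ = 1.50×10⁻³ m
α₁L₁ = 1.562092×10⁻⁵, α₂L₂ = 7.035759×10⁻⁶ → Δ(αL) = 8.585161×10⁻⁶ m/K
ΔT = 1.50×10⁻³ / 8.585161×10⁻⁶ = 174.720 K, so T = 22.5 + 174.720 = 197.220 °C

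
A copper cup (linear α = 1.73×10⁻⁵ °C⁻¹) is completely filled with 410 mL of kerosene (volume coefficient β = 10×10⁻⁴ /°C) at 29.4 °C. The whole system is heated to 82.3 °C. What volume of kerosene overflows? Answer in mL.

20.6 mL

The cup also expands: β_container ≈ 3α = 5.19×10⁻⁵ /K
Net overflow = V₀(β_liq − 3α_cont)ΔT
β − 3α = 1.00×10⁻³ − 5.19×10⁻⁵ = 9.481×10⁻⁴ /K; ΔT = 52.9 K
ΔV = 410 × 9.481×10⁻⁴ × 52.9 = 20.6 mL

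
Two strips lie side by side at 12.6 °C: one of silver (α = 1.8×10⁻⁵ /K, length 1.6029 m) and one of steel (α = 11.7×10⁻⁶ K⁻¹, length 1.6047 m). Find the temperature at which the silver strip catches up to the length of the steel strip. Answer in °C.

L₁(1 + α₁ΔT) = L₂(1 + α₂ΔT) ⇒ ΔT = (L₂ − L₁)/(α₁L₁ − α₂L₂)
L₂ − L₁ = 1.6047 − 1.6029 = 1.80×10⁻³ m
α₁L₁ − α₂L₂ = 1.8×10⁻⁵×1.6029 − 11.7×10⁻⁶×1.6047 = 1.007721×10⁻⁵ m/K
ΔT = 1.80×10⁻³ / 1.007721×10⁻⁵ = 178.621 K
T = 12.6 + 178.621 = 191.221 °C

T = 191.2 °C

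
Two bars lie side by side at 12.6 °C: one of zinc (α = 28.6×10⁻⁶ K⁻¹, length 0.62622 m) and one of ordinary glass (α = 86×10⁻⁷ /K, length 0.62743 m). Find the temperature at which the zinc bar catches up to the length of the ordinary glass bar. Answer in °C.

T = 109.3 °C

Equal length when α₁L₁ΔT − α₂L₂ΔT = L₂ − L₁ = 1.21×10⁻³ m
α₁L₁ = 1.7909892×10⁻⁵, α₂L₂ = 5.395898×10⁻⁶ → Δ(αL) = 1.2513994×10⁻⁵ m/K
ΔT = 1.21×10⁻³ / 1.2513994×10⁻⁵ = 96.692 K, so T = 12.6 + 96.692 = 109.292 °C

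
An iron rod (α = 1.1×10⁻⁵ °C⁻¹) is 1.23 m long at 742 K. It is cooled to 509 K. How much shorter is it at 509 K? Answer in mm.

ΔL = 3.15 mm

|ΔT| = |509 − 742| = 233 K
ΔL = αL₀ΔT = (1.1×10⁻⁵)(1.23)(233) = 3.15×10⁻³ m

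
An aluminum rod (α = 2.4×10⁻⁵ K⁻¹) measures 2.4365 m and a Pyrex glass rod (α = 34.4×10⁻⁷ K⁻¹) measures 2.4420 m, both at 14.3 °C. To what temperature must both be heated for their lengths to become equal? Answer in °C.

Equal length when α₁L₁ΔT − α₂L₂ΔT = L₂ − L₁ = 5.50×10⁻³ m
α₁L₁ = 5.8476×10⁻⁵, α₂L₂ = 8.40048×10⁻⁶ → Δ(αL) = 5.007552×10⁻⁵ m/K
ΔT = 5.50×10⁻³ / 5.007552×10⁻⁵ = 109.834 K, so T = 14.3 + 109.834 = 124.134 °C

T = 124.1 °C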